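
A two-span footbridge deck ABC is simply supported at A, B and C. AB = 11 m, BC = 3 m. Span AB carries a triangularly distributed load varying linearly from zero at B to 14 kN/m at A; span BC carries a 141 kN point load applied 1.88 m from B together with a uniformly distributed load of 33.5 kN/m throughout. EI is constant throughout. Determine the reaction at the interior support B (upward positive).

Insert a hinge at B; M_B is the redundant, and each span becomes simply supported.
End slopes at the hinge B, treating each span as simply supported:
  span AB: triangular load, peak 14: 7w₀L³/(360EI) = 362.3/EI
  span BC: point load 141 at a = 1.88: Pab(L + b)/(6LEI) = 67.95/EI
  span BC: UDL 33.5: wL³/(24EI) = 37.69/EI
  relative rotation θ_0 = (362.3 + 105.6)/EI = 468/EI
A unit hogging moment at B produces rotation L₁/(3EI) + L₂/(3EI) = 4.667/EI.
Compatibility: M_B·(L₁+L₂)/(3EI) = θ_0, giving M_B = 100.3 kN·m (hogging).
Span AB, ΣM about A with M_B applied at B: R_B^{AB}·11 = 282.3 + 100.3, so R_B^{AB} = 34.78 kN and R_A = 77 − 34.78 = 42.22 kN.
Span BC, ΣM about C: R_B^{BC}·3 = 308.7 + 100.3, so R_B^{BC} = 136.3 kN and R_C = 241.5 − 136.3 = 105.2 kN.
R_B = 34.78 + 136.3 = 171.1 kN.

R_B = 171.1 kN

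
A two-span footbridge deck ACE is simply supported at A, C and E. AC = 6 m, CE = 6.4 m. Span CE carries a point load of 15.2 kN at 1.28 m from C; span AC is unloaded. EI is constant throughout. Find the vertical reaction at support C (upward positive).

Insert a hinge at C; M_C is the redundant, and each span becomes simply supported.
Discontinuity in slope at C on the released structure — sum the simple-span end rotations:
  span CE: point load 15.2 at a = 1.28: Pab(L + b)/(6LEI) = 29.88/EI
  relative rotation θ_0 = (0 + 29.88)/EI = 29.88/EI
A unit hogging moment at C produces rotation L₁/(3EI) + L₂/(3EI) = 4.133/EI.
Compatibility: M_C·(L₁+L₂)/(3EI) = θ_0, giving M_C = 7.23 kN·m (hogging).
Span AC, ΣM about A with M_C applied at C: R_C^{AC}·6 = 0 + 7.23, so R_C^{AC} = 1.205 kN and R_A = 0 − 1.205 = -1.205 kN.
Span CE, ΣM about E: R_C^{CE}·6.4 = 77.82 + 7.23, so R_C^{CE} = 13.29 kN and R_E = 15.2 − 13.29 = 1.91 kN.
R_C = 1.205 + 13.29 = 14.49 kN.

R_C = 14.49 kN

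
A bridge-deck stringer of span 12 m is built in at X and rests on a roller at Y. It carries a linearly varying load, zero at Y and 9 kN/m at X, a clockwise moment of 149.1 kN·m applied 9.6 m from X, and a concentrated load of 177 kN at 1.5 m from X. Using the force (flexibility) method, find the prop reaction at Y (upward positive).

R_Y = 32.67 kN

Choose R_Y as the redundant. The primary structure is the cantilever fixed at X.
Free-end deflection of the primary structure under the applied loading (downward +):
  triangular load, peak 9 at the fixed end: w₀L⁴/(30EI) = 6221/EI
  clockwise couple 149.1 at a = 9.6: M₀a(2L − a)/(2EI) = 10306/EI
  point load 177 at a = 1.5: Pa²(3L − a)/(6EI) = 2290/EI
  δ_0 = 18817/EI
Flexibility coefficient — unit upward force at Y: δ_{YY} = L³/(3EI) = 576/EI.
The prop prevents deflection at Y: R_Y = δ_0/δ_{YY} = 18817/576 = 32.67 kN.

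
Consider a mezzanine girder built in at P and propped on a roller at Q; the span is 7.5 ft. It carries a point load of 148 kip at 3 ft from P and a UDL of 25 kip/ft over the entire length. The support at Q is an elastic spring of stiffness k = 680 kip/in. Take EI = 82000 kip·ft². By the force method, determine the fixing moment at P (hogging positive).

M_P = 439.5 kip·ft

Choose R_Q as the redundant. The primary structure is the cantilever fixed at P.
Deflection at Q on the released cantilever, summing each load's contribution:
  point load 148 at a = 3: Pa²(3L − a)/(6EI) = 4329/EI
  UDL 25: wL⁴/(8EI) = 9888/EI
  δ_0 = 14217/EI
Flexibility coefficient — unit upward force at Q: δ_{QQ} = L³/(3EI) = 140.6/EI.
With EI = 82000 kip·ft²: δ_0 = 0.17337 ft and δ_{QQ} = 0.001715 ft/kip.
Compatibility — the spring shortens by R_Q/k under the reaction it provides: δ_0 − R_Q·δ_{QQ} = R_Q/k. With 1/k = 1/(680×12) ft/kip = 0.000123 ft/kip, R_Q = δ_0 / (δ_{QQ} + 1/k) = 0.17337 / (0.001715 + 0.000123) = 94.35 kip.
Moment equilibrium about P: M_P = Σ(load moments about P) − R_Q·L = 1147 − 94.35×7.5 = 439.5 kip·ft.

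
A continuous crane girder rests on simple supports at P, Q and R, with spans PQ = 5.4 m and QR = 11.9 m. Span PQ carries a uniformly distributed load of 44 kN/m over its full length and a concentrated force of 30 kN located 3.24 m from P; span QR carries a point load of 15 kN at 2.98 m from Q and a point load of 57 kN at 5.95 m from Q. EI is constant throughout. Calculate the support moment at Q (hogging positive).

M_Q = 167.4 kN·m

Release continuity at Q by inserting a hinge; the redundant is the internal moment M_Q. The primary structure is two simply-supported spans PQ and QR.
Rotations at Q on the released spans (each span's end-slope, ×1/EI):
  span PQ: UDL 44: wL³/(24EI) = 288.7/EI
  span PQ: point load 30 at a = 3.24: Pab(L + a)/(6LEI) = 55.99/EI
  span QR: point load 15 at a = 2.98: Pab(L + b)/(6LEI) = 116.3/EI
  span QR: point load 57 at a = 5.95: Pab(L + b)/(6LEI) = 504.5/EI
  relative rotation θ_0 = (344.7 + 620.8)/EI = 965.4/EI
A unit hogging moment at Q produces rotation L₁/(3EI) + L₂/(3EI) = 5.767/EI.
Compatibility: M_Q·(L₁+L₂)/(3EI) = θ_0, giving M_Q = 167.4 kN·m (hogging).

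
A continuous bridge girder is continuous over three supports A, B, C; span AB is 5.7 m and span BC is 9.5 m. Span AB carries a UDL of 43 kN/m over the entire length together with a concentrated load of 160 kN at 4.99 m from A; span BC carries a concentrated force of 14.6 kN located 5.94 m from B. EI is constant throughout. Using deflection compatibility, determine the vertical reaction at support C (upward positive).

Take M_B as the redundant. Released structure: two simple spans AB and BC with a hinge at B.
End slopes at the hinge B, treating each span as simply supported:
  span AB: UDL 43: wL³/(24EI) = 331.8/EI
  span AB: point load 160 at a = 4.99: Pab(L + a)/(6LEI) = 177.2/EI
  span BC: point load 14.6 at a = 5.94: Pab(L + b)/(6LEI) = 70.74/EI
  relative rotation θ_0 = (509 + 70.74)/EI = 579.7/EI
A unit hogging moment at B produces rotation L₁/(3EI) + L₂/(3EI) = 5.067/EI.
Slope continuity at B: θ_0 = M_B·5.067/EI, so M_B = 579.7/5.067 = 114.4 kN·m (hogging).
Span BC, ΣM about C: R_B^{BC}·9.5 = 51.98 + 114.4, so R_B^{BC} = 17.52 kN and R_C = 14.6 − 17.52 = -2.915 kN.

R_C = -2.915 kN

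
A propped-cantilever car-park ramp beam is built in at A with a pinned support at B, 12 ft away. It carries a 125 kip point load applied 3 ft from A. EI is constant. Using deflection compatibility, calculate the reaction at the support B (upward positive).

Take the reaction at B as the redundant and release it; the primary structure is a cantilever fixed at A.
Primary-structure tip deflection at B by superposition:
  point load 125 at a = 3: Pa²(3L − a)/(6EI) = 6188/EI
Flexibility coefficient — unit upward force at B: δ_{BB} = L³/(3EI) = 576/EI.
The prop prevents deflection at B: R_B = δ_0/δ_{BB} = 6188/576 = 10.74 kip.

R_B = 10.74 kip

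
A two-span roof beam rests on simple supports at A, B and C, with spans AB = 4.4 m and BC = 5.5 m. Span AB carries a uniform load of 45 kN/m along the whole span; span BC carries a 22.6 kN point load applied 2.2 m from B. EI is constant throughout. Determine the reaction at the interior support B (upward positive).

Take M_B as the redundant. Released structure: two simple spans AB and BC with a hinge at B.
Discontinuity in slope at B on the released structure — sum the simple-span end rotations:
  span AB: UDL 45: wL³/(24EI) = 159.7/EI
  span BC: point load 22.6 at a = 2.2: Pab(L + b)/(6LEI) = 43.75/EI
  relative rotation θ_0 = (159.7 + 43.75)/EI = 203.5/EI
A unit hogging moment at B produces rotation L₁/(3EI) + L₂/(3EI) = 3.3/EI.
Compatibility: M_B·(L₁+L₂)/(3EI) = θ_0, giving M_B = 61.66 kN·m (hogging).
Span AB, ΣM about A with M_B applied at B: R_B^{AB}·4.4 = 435.6 + 61.66, so R_B^{AB} = 113 kN and R_A = 198 − 113 = 84.99 kN.
Span BC, ΣM about C: R_B^{BC}·5.5 = 74.58 + 61.66, so R_B^{BC} = 24.77 kN and R_C = 22.6 − 24.77 = -2.171 kN.
R_B = 113 + 24.77 = 137.8 kN.

R_B = 137.8 kN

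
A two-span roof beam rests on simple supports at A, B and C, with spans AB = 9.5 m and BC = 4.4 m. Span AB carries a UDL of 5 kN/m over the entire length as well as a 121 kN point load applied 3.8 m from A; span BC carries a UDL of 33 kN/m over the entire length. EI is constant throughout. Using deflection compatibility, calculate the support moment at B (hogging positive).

Release continuity at B by inserting a hinge; the redundant is the internal moment M_B. The primary structure is two simply-supported spans AB and BC.
Rotations at B on the released spans (each span's end-slope, ×1/EI):
  span AB: UDL 5: wL³/(24EI) = 178.6/EI
  span AB: point load 121 at a = 3.8: Pab(L + a)/(6LEI) = 611.5/EI
  span BC: UDL 33: wL³/(24EI) = 117.1/EI
  relative rotation θ_0 = (790.2 + 117.1)/EI = 907.3/EI
A unit hogging moment at B produces rotation L₁/(3EI) + L₂/(3EI) = 4.633/EI.
Compatibility: M_B·(L₁+L₂)/(3EI) = θ_0, giving M_B = 195.8 kN·m (hogging).

M_B = 195.8 kN·m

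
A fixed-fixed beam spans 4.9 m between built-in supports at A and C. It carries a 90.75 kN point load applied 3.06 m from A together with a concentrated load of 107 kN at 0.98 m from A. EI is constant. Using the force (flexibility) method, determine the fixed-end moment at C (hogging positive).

M_C = 81.9 kN·m

Take the two fixed-end moments M_A, M_C as redundants; the released structure is the simple span AC.
End rotations of the released simple span under the applied load (×1/EI):
  at A: point load 90.75 at a = 3.06: Pab(L + b)/(6LEI) = 117.1/EI
  at C: point load 90.75 at a = 3.06: Pab(L + a)/(6LEI) = 138.3/EI
  at A: point load 107 at a = 0.98: Pab(L + b)/(6LEI) = 123.3/EI
  at C: point load 107 at a = 0.98: Pab(L + a)/(6LEI) = 82.21/EI
  θ_A0 = 240.5/EI,  θ_C0 = 220.6/EI
Flexibility coefficients: a unit moment at one end gives L/(3EI) there and L/(6EI) at the far end, so f₁₁ = f₂₂ = 1.633/EI and f₁₂ = f₂₁ = 0.8167/EI.
Compatibility — zero rotation at each built-in end:
  1.633 M_A + 0.8167 M_C = 240.5
  0.8167 M_A + 1.633 M_C = 220.6
Solving the pair gives M_A = 106.3 kN·m and M_C = 81.9 kN·m (hogging).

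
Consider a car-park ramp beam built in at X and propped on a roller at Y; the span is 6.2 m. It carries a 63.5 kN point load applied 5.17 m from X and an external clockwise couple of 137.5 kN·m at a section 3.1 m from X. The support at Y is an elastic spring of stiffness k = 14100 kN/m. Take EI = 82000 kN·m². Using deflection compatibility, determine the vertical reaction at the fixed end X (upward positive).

R_X = -4.308 kN

Take the reaction at Y as the redundant and release it; the primary structure is a cantilever fixed at X.
Deflection at Y on the released cantilever, summing each load's contribution:
  point load 63.5 at a = 5.17: Pa²(3L − a)/(6EI) = 3799/EI
  clockwise couple 137.5 at a = 3.1: M₀a(2L − a)/(2EI) = 1982/EI
  δ_0 = 5781/EI
Flexibility coefficient — unit upward force at Y: δ_{YY} = L³/(3EI) = 79.44/EI.
With EI = 82000 kN·m²: δ_0 = 0.070502 m and δ_{YY} = 0.000969 m/kN.
Compatibility — the spring shortens by R_Y/k under the reaction it provides: δ_0 − R_Y·δ_{YY} = R_Y/k. With 1/k = 0.000071 m/kN, R_Y = δ_0 / (δ_{YY} + 1/k) = 0.070502 / (0.000969 + 0.000071) = 67.81 kN.
Vertical equilibrium: R_X = ΣP − R_Y = 63.5 − 67.81 = -4.308 kN.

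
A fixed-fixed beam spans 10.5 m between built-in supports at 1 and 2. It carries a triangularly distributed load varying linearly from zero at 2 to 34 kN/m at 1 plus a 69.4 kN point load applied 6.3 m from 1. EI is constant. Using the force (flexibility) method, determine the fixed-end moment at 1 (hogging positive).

M_1 = 257.4 kN·m

Release both end moments; the primary structure is a simply-supported span 12 with redundants M_1 and M_2.
On the primary (simply-supported) span, the end slopes from the loading are:
  at 1: triangular load, peak 34: w₀L³/(45EI) = 874.6/EI
  at 2: triangular load, peak 34: 7w₀L³/(360EI) = 765.3/EI
  at 1: point load 69.4 at a = 6.3: Pab(L + b)/(6LEI) = 428.5/EI
  at 2: point load 69.4 at a = 6.3: Pab(L + a)/(6LEI) = 489.7/EI
  θ_10 = 1303/EI,  θ_20 = 1255/EI
Flexibility coefficients: a unit moment at one end gives L/(3EI) there and L/(6EI) at the far end, so f₁₁ = f₂₂ = 3.5/EI and f₁₂ = f₂₁ = 1.75/EI.
Compatibility — zero rotation at each built-in end:
  3.5 M_1 + 1.75 M_2 = 1303
  1.75 M_1 + 3.5 M_2 = 1255
Solving the pair gives M_1 = 257.4 kN·m and M_2 = 229.9 kN·m (hogging).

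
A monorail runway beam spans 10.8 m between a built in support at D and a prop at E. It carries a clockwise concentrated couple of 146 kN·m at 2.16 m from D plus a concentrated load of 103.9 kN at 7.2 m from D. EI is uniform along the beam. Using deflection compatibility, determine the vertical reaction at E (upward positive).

R_E = 61.17 kN

Take the reaction at E as the redundant and release it; the primary structure is a cantilever fixed at D.
Primary-structure tip deflection at E by superposition:
  clockwise couple 146 at a = 2.16: M₀a(2L − a)/(2EI) = 3065/EI
  point load 103.9 at a = 7.2: Pa²(3L − a)/(6EI) = 22622/EI
  δ_0 = 25687/EI
Flexibility coefficient — unit upward force at E: δ_{EE} = L³/(3EI) = 419.9/EI.
Compatibility at E: δ_0 − R_E·δ_{EE} = 0, so R_E = 25687/419.9 = 61.17 kN.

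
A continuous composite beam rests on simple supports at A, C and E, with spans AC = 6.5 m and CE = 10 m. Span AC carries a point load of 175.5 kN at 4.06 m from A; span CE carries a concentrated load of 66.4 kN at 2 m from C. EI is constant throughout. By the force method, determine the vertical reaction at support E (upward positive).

R_E = -1.074 kN

Release continuity at C by inserting a hinge; the redundant is the internal moment M_C. The primary structure is two simply-supported spans AC and CE.
Discontinuity in slope at C on the released structure — sum the simple-span end rotations:
  span AC: point load 175.5 at a = 4.06: Pab(L + a)/(6LEI) = 470.8/EI
  span CE: point load 66.4 at a = 2: Pab(L + b)/(6LEI) = 318.7/EI
  relative rotation θ_0 = (470.8 + 318.7)/EI = 789.5/EI
A unit hogging moment at C produces rotation L₁/(3EI) + L₂/(3EI) = 5.5/EI.
Slope continuity at C: θ_0 = M_C·5.5/EI, so M_C = 789.5/5.5 = 143.5 kN·m (hogging).
Span CE, ΣM about E: R_C^{CE}·10 = 531.2 + 143.5, so R_C^{CE} = 67.47 kN and R_E = 66.4 − 67.47 = -1.074 kN.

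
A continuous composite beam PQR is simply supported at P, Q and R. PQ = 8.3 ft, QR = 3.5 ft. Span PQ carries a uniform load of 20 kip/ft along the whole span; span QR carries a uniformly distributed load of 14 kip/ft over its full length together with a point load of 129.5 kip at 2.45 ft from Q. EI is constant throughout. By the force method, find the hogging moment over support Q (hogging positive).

Release continuity at Q by inserting a hinge; the redundant is the internal moment M_Q. The primary structure is two simply-supported spans PQ and QR.
Discontinuity in slope at Q on the released structure — sum the simple-span end rotations:
  span PQ: UDL 20: wL³/(24EI) = 476.5/EI
  span QR: UDL 14: wL³/(24EI) = 25.01/EI
  span QR: point load 129.5 at a = 2.45: Pab(L + b)/(6LEI) = 72.18/EI
  relative rotation θ_0 = (476.5 + 97.19)/EI = 573.7/EI
A unit hogging moment at Q produces rotation L₁/(3EI) + L₂/(3EI) = 3.933/EI.
Compatibility: M_Q·(L₁+L₂)/(3EI) = θ_0, giving M_Q = 145.9 kip·ft (hogging).

M_Q = 145.9 kip·ft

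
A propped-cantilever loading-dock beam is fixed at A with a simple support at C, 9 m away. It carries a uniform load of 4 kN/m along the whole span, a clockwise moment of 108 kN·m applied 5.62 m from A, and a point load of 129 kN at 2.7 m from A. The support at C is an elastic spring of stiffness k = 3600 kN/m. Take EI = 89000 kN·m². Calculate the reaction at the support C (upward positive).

Take the reaction at C as the redundant and release it; the primary structure is a cantilever fixed at A.
Downward deflection at the released point C due to the loads:
  UDL 4: wL⁴/(8EI) = 3280/EI
  clockwise couple 108 at a = 5.62: M₀a(2L − a)/(2EI) = 3757/EI
  point load 129 at a = 2.7: Pa²(3L − a)/(6EI) = 3809/EI
  δ_0 = 10846/EI
Tip deflection under a unit load at C: L³/(3EI) = 243/EI.
With EI = 89000 kN·m²: δ_0 = 0.12187 m and δ_{CC} = 0.00273 m/kN.
Compatibility — the spring shortens by R_C/k under the reaction it provides: δ_0 − R_C·δ_{CC} = R_C/k. With 1/k = 0.000278 m/kN, R_C = δ_0 / (δ_{CC} + 1/k) = 0.12187 / (0.00273 + 0.000278) = 40.51 kN.

R_C = 40.51 kN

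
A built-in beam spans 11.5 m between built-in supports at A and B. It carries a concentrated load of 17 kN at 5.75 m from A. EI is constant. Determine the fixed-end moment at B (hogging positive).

Release both end moments; the primary structure is a simply-supported span AB with redundants M_A and M_B.
Simple-span end rotations at A and B under the given loads:
  at A: point load 17 at a = 5.75: Pab(L + b)/(6LEI) = 140.5/EI
  at B: point load 17 at a = 5.75: Pab(L + a)/(6LEI) = 140.5/EI
  θ_A0 = 140.5/EI,  θ_B0 = 140.5/EI
Flexibility coefficients: a unit moment at one end gives L/(3EI) there and L/(6EI) at the far end, so f₁₁ = f₂₂ = 3.833/EI and f₁₂ = f₂₁ = 1.917/EI.
Compatibility — zero rotation at each built-in end:
  3.833 M_A + 1.917 M_B = 140.5
  1.917 M_A + 3.833 M_B = 140.5
Solving the pair gives M_A = 24.44 kN·m and M_B = 24.44 kN·m (hogging).

M_B = 24.44 kN·m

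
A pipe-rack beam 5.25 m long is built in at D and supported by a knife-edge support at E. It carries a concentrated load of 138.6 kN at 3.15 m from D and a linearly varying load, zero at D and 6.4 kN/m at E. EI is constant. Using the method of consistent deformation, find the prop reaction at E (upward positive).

Remove the prop at E; the released (primary) structure is a cantilever built in at D.
Primary-structure tip deflection at E by superposition:
  point load 138.6 at a = 3.15: Pa²(3L − a)/(6EI) = 2888/EI
  triangular load, peak 6.4 at the free end: 11w₀L⁴/(120EI) = 445.7/EI
  δ_0 = 3334/EI
Tip deflection under a unit load at E: L³/(3EI) = 48.23/EI.
The prop prevents deflection at E: R_E = δ_0/δ_{EE} = 3334/48.23 = 69.12 kN.

R_E = 69.12 kN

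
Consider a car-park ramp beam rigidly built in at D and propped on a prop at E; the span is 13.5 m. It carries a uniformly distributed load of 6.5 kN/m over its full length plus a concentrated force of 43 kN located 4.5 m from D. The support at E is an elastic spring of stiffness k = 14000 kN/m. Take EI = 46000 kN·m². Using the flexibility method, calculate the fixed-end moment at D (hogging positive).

M_D = 257.7 kN·m

Choose R_E as the redundant. The primary structure is the cantilever fixed at D.
Free-end deflection of the primary structure under the applied loading (downward +):
  UDL 6.5: wL⁴/(8EI) = 26987/EI
  point load 43 at a = 4.5: Pa²(3L − a)/(6EI) = 5224/EI
  δ_0 = 32212/EI
Tip deflection under a unit load at E: L³/(3EI) = 820.1/EI.
With EI = 46000 kN·m²: δ_0 = 0.70026 m and δ_{EE} = 0.017829 m/kN.
Compatibility — the spring shortens by R_E/k under the reaction it provides: δ_0 − R_E·δ_{EE} = R_E/k. With 1/k = 0.000071 m/kN, R_E = δ_0 / (δ_{EE} + 1/k) = 0.70026 / (0.017829 + 0.000071) = 39.12 kN.
Moment equilibrium about D: M_D = Σ(load moments about D) − R_E·L = 785.8 − 39.12×13.5 = 257.7 kN·m.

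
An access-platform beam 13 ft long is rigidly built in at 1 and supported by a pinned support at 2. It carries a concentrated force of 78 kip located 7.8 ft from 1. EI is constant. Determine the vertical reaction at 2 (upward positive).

R_2 = 33.7 kip

Release the roller at 2. Primary structure: cantilever fixed at 1.
Free-end deflection of the primary structure under the applied loading (downward +):
  point load 78 at a = 7.8: Pa²(3L − a)/(6EI) = 24677/EI
Tip deflection under a unit load at 2: L³/(3EI) = 732.3/EI.
Compatibility at 2: δ_0 − R_2·δ_{22} = 0, so R_2 = 24677/732.3 = 33.7 kip.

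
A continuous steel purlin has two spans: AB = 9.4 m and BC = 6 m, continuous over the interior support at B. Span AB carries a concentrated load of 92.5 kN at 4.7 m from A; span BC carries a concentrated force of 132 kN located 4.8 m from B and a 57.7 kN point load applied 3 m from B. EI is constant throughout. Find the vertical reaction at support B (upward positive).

Take M_B as the redundant. Released structure: two simple spans AB and BC with a hinge at B.
End slopes at the hinge B, treating each span as simply supported:
  span AB: point load 92.5 at a = 4.7: Pab(L + a)/(6LEI) = 510.8/EI
  span BC: point load 132 at a = 4.8: Pab(L + b)/(6LEI) = 152.1/EI
  span BC: point load 57.7 at a = 3: Pab(L + b)/(6LEI) = 129.8/EI
  relative rotation θ_0 = (510.8 + 281.9)/EI = 792.7/EI
A unit hogging moment at B produces rotation L₁/(3EI) + L₂/(3EI) = 5.133/EI.
Slope continuity at B: θ_0 = M_B·5.133/EI, so M_B = 792.7/5.133 = 154.4 kN·m (hogging).
Span AB, ΣM about A with M_B applied at B: R_B^{AB}·9.4 = 434.8 + 154.4, so R_B^{AB} = 62.68 kN and R_A = 92.5 − 62.68 = 29.82 kN.
Span BC, ΣM about C: R_B^{BC}·6 = 331.5 + 154.4, so R_B^{BC} = 80.99 kN and R_C = 189.7 − 80.99 = 108.7 kN.
R_B = 62.68 + 80.99 = 143.7 kN.

R_B = 143.7 kN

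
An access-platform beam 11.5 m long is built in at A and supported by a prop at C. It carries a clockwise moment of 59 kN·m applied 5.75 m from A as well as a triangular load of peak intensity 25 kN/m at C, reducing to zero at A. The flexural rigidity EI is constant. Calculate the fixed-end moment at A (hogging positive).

Remove the prop at C; the released (primary) structure is a cantilever built in at A.
Primary-structure tip deflection at C by superposition:
  clockwise couple 59 at a = 5.75: M₀a(2L − a)/(2EI) = 2926/EI
  triangular load, peak 25 at the free end: 11w₀L⁴/(120EI) = 40081/EI
  δ_0 = 43007/EI
Tip deflection under a unit load at C: L³/(3EI) = 507/EI.
The prop prevents deflection at C: R_C = δ_0/δ_{CC} = 43007/507 = 84.83 kN.
Moment equilibrium about A: M_A = Σ(load moments about A) − R_C·L = 1161 − 84.83×11.5 = 185.5 kN·m.

M_A = 185.5 kN·m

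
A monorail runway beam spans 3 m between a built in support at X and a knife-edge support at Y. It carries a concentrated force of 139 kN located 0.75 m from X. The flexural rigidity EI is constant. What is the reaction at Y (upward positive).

Take the reaction at Y as the redundant and release it; the primary structure is a cantilever fixed at X.
Downward deflection at the released point Y due to the loads:
  point load 139 at a = 0.75: Pa²(3L − a)/(6EI) = 107.5/EI
Flexibility coefficient — unit upward force at Y: δ_{YY} = L³/(3EI) = 9/EI.
Compatibility at Y: δ_0 − R_Y·δ_{YY} = 0, so R_Y = 107.5/9 = 11.95 kN.

R_Y = 11.95 kN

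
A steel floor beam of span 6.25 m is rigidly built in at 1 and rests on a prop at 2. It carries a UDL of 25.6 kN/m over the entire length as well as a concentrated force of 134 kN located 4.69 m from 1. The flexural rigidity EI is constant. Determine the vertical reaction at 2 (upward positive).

R_2 = 144.9 kN

Choose R_2 as the redundant. The primary structure is the cantilever fixed at 1.
Deflection at 2 on the released cantilever, summing each load's contribution:
  UDL 25.6: wL⁴/(8EI) = 4883/EI
  point load 134 at a = 4.69: Pa²(3L − a)/(6EI) = 6907/EI
  δ_0 = 11790/EI
Flexibility coefficient — unit upward force at 2: δ_{22} = L³/(3EI) = 81.38/EI.
The prop prevents deflection at 2: R_2 = δ_0/δ_{22} = 11790/81.38 = 144.9 kN.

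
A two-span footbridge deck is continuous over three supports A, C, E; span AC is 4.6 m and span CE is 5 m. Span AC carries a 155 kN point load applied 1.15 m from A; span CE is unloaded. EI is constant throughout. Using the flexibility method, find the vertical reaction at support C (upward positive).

R_C = 55.46 kN

Release continuity at C by inserting a hinge; the redundant is the internal moment M_C. The primary structure is two simply-supported spans AC and CE.
End slopes at the hinge C, treating each span as simply supported:
  span AC: point load 155 at a = 1.15: Pab(L + a)/(6LEI) = 128.1/EI
  relative rotation θ_0 = (128.1 + 0)/EI = 128.1/EI
A unit hogging moment at C produces rotation L₁/(3EI) + L₂/(3EI) = 3.2/EI.
Compatibility: M_C·(L₁+L₂)/(3EI) = θ_0, giving M_C = 40.04 kN·m (hogging).
Span AC, ΣM about A with M_C applied at C: R_C^{AC}·4.6 = 178.2 + 40.04, so R_C^{AC} = 47.45 kN and R_A = 155 − 47.45 = 107.5 kN.
Span CE, ΣM about E: R_C^{CE}·5 = 0 + 40.04, so R_C^{CE} = 8.007 kN and R_E = 0 − 8.007 = -8.007 kN.
R_C = 47.45 + 8.007 = 55.46 kN.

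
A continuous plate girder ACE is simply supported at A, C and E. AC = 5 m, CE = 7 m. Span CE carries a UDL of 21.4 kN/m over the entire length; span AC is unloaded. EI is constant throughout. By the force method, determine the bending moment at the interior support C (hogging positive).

M_C = 76.46 kN·m

Insert a hinge at C; M_C is the redundant, and each span becomes simply supported.
Rotations at C on the released spans (each span's end-slope, ×1/EI):
  span CE: UDL 21.4: wL³/(24EI) = 305.8/EI
  relative rotation θ_0 = (0 + 305.8)/EI = 305.8/EI
A unit hogging moment at C produces rotation L₁/(3EI) + L₂/(3EI) = 4/EI.
Compatibility: M_C·(L₁+L₂)/(3EI) = θ_0, giving M_C = 76.46 kN·m (hogging).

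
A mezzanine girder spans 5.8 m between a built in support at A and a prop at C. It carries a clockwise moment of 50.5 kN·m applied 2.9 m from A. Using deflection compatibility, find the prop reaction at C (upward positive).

Release the roller at C. Primary structure: cantilever fixed at A.
Downward deflection at the released point C due to the loads:
  clockwise couple 50.5 at a = 2.9: M₀a(2L − a)/(2EI) = 637.1/EI
Tip deflection under a unit load at C: L³/(3EI) = 65.04/EI.
The prop prevents deflection at C: R_C = δ_0/δ_{CC} = 637.1/65.04 = 9.795 kN.

R_C = 9.795 kN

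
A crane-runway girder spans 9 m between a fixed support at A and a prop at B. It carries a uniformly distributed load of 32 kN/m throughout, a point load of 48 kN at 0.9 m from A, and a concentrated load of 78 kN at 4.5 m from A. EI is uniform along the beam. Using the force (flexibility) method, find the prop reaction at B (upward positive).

R_B = 133.1 kN

Take the reaction at B as the redundant and release it; the primary structure is a cantilever fixed at A.
Deflection at B on the released cantilever, summing each load's contribution:
  UDL 32: wL⁴/(8EI) = 26244/EI
  point load 48 at a = 0.9: Pa²(3L − a)/(6EI) = 169.1/EI
  point load 78 at a = 4.5: Pa²(3L − a)/(6EI) = 5923/EI
  δ_0 = 32336/EI
Tip deflection under a unit load at B: L³/(3EI) = 243/EI.
Compatibility at B: δ_0 − R_B·δ_{BB} = 0, so R_B = 32336/243 = 133.1 kN.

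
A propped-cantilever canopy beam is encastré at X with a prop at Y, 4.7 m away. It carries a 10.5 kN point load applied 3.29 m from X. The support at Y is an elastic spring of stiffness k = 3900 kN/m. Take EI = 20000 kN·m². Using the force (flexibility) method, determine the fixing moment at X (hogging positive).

Choose R_Y as the redundant. The primary structure is the cantilever fixed at X.
Free-end deflection of the primary structure under the applied loading (downward +):
  point load 10.5 at a = 3.29: Pa²(3L − a)/(6EI) = 204.8/EI
Tip deflection under a unit load at Y: L³/(3EI) = 34.61/EI.
With EI = 20000 kN·m²: δ_0 = 0.010238 m and δ_{YY} = 0.00173 m/kN.
Compatibility — the spring shortens by R_Y/k under the reaction it provides: δ_0 − R_Y·δ_{YY} = R_Y/k. With 1/k = 0.000256 m/kN, R_Y = δ_0 / (δ_{YY} + 1/k) = 0.010238 / (0.00173 + 0.000256) = 5.153 kN.
Moment equilibrium about X: M_X = Σ(load moments about X) − R_Y·L = 34.55 − 5.153×4.7 = 10.33 kN·m.

M_X = 10.33 kN·m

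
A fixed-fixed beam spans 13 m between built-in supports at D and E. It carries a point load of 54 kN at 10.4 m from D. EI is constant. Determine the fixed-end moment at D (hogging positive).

M_D = 22.46 kN·m

Release both end moments; the primary structure is a simply-supported span DE with redundants M_D and M_E.
Simple-span end rotations at D and E under the given loads:
  at D: point load 54 at a = 10.4: Pab(L + b)/(6LEI) = 292/EI
  at E: point load 54 at a = 10.4: Pab(L + a)/(6LEI) = 438/EI
  θ_D0 = 292/EI,  θ_E0 = 438/EI
Flexibility coefficients: a unit moment at one end gives L/(3EI) there and L/(6EI) at the far end, so f₁₁ = f₂₂ = 4.333/EI and f₁₂ = f₂₁ = 2.167/EI.
Compatibility — zero rotation at each built-in end:
  4.333 M_D + 2.167 M_E = 292
  2.167 M_D + 4.333 M_E = 438
Solving the pair gives M_D = 22.46 kN·m and M_E = 89.86 kN·m (hogging).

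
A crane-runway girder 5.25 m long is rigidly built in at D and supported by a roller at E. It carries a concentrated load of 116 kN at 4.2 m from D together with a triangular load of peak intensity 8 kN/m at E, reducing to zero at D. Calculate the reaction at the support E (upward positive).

R_E = 93.21 kN

Release the roller at E. Primary structure: cantilever fixed at D.
Downward deflection at the released point E due to the loads:
  point load 116 at a = 4.2: Pa²(3L − a)/(6EI) = 3939/EI
  triangular load, peak 8 at the free end: 11w₀L⁴/(120EI) = 557.1/EI
  δ_0 = 4496/EI
Tip deflection under a unit load at E: L³/(3EI) = 48.23/EI.
Compatibility at E: δ_0 − R_E·δ_{EE} = 0, so R_E = 4496/48.23 = 93.21 kN.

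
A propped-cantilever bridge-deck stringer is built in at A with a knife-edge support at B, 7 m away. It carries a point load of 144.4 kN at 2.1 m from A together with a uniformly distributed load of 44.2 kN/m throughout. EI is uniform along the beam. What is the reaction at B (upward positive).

R_B = 133.6 kN

Take the reaction at B as the redundant and release it; the primary structure is a cantilever fixed at A.
Free-end deflection of the primary structure under the applied loading (downward +):
  point load 144.4 at a = 2.1: Pa²(3L − a)/(6EI) = 2006/EI
  UDL 44.2: wL⁴/(8EI) = 13266/EI
  δ_0 = 15271/EI
Tip deflection under a unit load at B: L³/(3EI) = 114.3/EI.
Compatibility at B: δ_0 − R_B·δ_{BB} = 0, so R_B = 15271/114.3 = 133.6 kN.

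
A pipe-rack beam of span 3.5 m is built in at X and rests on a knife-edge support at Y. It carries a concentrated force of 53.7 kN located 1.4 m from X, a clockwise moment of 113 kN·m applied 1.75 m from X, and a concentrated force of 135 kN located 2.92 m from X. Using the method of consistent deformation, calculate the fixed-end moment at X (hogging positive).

M_X = 60.04 kN·m

Choose R_Y as the redundant. The primary structure is the cantilever fixed at X.
Free-end deflection of the primary structure under the applied loading (downward +):
  point load 53.7 at a = 1.4: Pa²(3L − a)/(6EI) = 159.6/EI
  clockwise couple 113 at a = 1.75: M₀a(2L − a)/(2EI) = 519.1/EI
  point load 135 at a = 2.92: Pa²(3L − a)/(6EI) = 1454/EI
  δ_0 = 2133/EI
Flexibility coefficient — unit upward force at Y: δ_{YY} = L³/(3EI) = 14.29/EI.
Compatibility at Y: δ_0 − R_Y·δ_{YY} = 0, so R_Y = 2133/14.29 = 149.2 kN.
Moment equilibrium about X: M_X = Σ(load moments about X) − R_Y·L = 582.4 − 149.2×3.5 = 60.04 kN·m.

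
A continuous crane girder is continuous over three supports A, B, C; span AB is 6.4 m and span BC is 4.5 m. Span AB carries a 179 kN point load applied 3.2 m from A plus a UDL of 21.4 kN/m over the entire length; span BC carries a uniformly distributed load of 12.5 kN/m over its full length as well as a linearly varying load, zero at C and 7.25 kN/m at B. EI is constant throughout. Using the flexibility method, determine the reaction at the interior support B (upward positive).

R_B = 275.5 kN

Take M_B as the redundant. Released structure: two simple spans AB and BC with a hinge at B.
End slopes at the hinge B, treating each span as simply supported:
  span AB: point load 179 at a = 3.2: Pab(L + a)/(6LEI) = 458.2/EI
  span AB: UDL 21.4: wL³/(24EI) = 233.7/EI
  span BC: UDL 12.5: wL³/(24EI) = 47.46/EI
  span BC: triangular load, peak 7.25: w₀L³/(45EI) = 14.68/EI
  relative rotation θ_0 = (692 + 62.14)/EI = 754.1/EI
A unit hogging moment at B produces rotation L₁/(3EI) + L₂/(3EI) = 3.633/EI.
Slope continuity at B: θ_0 = M_B·3.633/EI, so M_B = 754.1/3.633 = 207.6 kN·m (hogging).
Span AB, ΣM about A with M_B applied at B: R_B^{AB}·6.4 = 1011 + 207.6, so R_B^{AB} = 190.4 kN and R_A = 316 − 190.4 = 125.5 kN.
Span BC, ΣM about C: R_B^{BC}·4.5 = 175.5 + 207.6, so R_B^{BC} = 85.12 kN and R_C = 72.56 − 85.12 = -12.56 kN.
R_B = 190.4 + 85.12 = 275.5 kN.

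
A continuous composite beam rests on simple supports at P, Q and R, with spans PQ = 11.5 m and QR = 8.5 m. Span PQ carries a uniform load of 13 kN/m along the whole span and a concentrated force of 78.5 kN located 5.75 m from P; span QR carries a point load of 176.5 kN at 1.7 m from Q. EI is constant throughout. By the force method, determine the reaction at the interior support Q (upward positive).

R_Q = 319.2 kN

Take M_Q as the redundant. Released structure: two simple spans PQ and QR with a hinge at Q.
Rotations at Q on the released spans (each span's end-slope, ×1/EI):
  span PQ: UDL 13: wL³/(24EI) = 823.8/EI
  span PQ: point load 78.5 at a = 5.75: Pab(L + a)/(6LEI) = 648.9/EI
  span QR: point load 176.5 at a = 1.7: Pab(L + b)/(6LEI) = 612.1/EI
  relative rotation θ_0 = (1473 + 612.1)/EI = 2085/EI
A unit hogging moment at Q produces rotation L₁/(3EI) + L₂/(3EI) = 6.667/EI.
Compatibility: M_Q·(L₁+L₂)/(3EI) = θ_0, giving M_Q = 312.7 kN·m (hogging).
Span PQ, ΣM about P with M_Q applied at Q: R_Q^{PQ}·11.5 = 1311 + 312.7, so R_Q^{PQ} = 141.2 kN and R_P = 228 − 141.2 = 86.81 kN.
Span QR, ΣM about R: R_Q^{QR}·8.5 = 1200 + 312.7, so R_Q^{QR} = 178 kN and R_R = 176.5 − 178 = -1.49 kN.
R_Q = 141.2 + 178 = 319.2 kN.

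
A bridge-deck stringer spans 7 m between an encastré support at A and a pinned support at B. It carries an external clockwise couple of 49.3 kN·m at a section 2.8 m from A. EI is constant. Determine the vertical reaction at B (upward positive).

R_B = 6.761 kN

Release the roller at B. Primary structure: cantilever fixed at A.
Downward deflection at the released point B due to the loads:
  clockwise couple 49.3 at a = 2.8: M₀a(2L − a)/(2EI) = 773/EI
Tip deflection under a unit load at B: L³/(3EI) = 114.3/EI.
The prop prevents deflection at B: R_B = δ_0/δ_{BB} = 773/114.3 = 6.761 kN.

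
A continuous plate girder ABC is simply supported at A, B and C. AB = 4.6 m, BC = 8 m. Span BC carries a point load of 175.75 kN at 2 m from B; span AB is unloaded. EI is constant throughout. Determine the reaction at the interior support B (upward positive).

R_B = 182 kN

Take M_B as the redundant. Released structure: two simple spans AB and BC with a hinge at B.
End slopes at the hinge B, treating each span as simply supported:
  span BC: point load 175.75 at a = 2: Pab(L + b)/(6LEI) = 615.1/EI
  relative rotation θ_0 = (0 + 615.1)/EI = 615.1/EI
A unit hogging moment at B produces rotation L₁/(3EI) + L₂/(3EI) = 4.2/EI.
Slope continuity at B: θ_0 = M_B·4.2/EI, so M_B = 615.1/4.2 = 146.5 kN·m (hogging).
Span AB, ΣM about A with M_B applied at B: R_B^{AB}·4.6 = 0 + 146.5, so R_B^{AB} = 31.84 kN and R_A = 0 − 31.84 = -31.84 kN.
Span BC, ΣM about C: R_B^{BC}·8 = 1054 + 146.5, so R_B^{BC} = 150.1 kN and R_C = 175.8 − 150.1 = 25.63 kN.
R_B = 31.84 + 150.1 = 182 kN.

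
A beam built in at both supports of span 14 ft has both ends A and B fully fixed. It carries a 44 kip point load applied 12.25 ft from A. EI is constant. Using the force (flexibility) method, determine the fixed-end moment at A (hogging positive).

Take the two fixed-end moments M_A, M_B as redundants; the released structure is the simple span AB.
On the primary (simply-supported) span, the end slopes from the loading are:
  at A: point load 44 at a = 12.25: Pab(L + b)/(6LEI) = 176.9/EI
  at B: point load 44 at a = 12.25: Pab(L + a)/(6LEI) = 294.8/EI
  θ_A0 = 176.9/EI,  θ_B0 = 294.8/EI
Flexibility coefficients: a unit moment at one end gives L/(3EI) there and L/(6EI) at the far end, so f₁₁ = f₂₂ = 4.667/EI and f₁₂ = f₂₁ = 2.333/EI.
Compatibility — zero rotation at each built-in end:
  4.667 M_A + 2.333 M_B = 176.9
  2.333 M_A + 4.667 M_B = 294.8
Solving the pair gives M_A = 8.422 kip·ft and M_B = 58.95 kip·ft (hogging).

M_A = 8.422 kip·ft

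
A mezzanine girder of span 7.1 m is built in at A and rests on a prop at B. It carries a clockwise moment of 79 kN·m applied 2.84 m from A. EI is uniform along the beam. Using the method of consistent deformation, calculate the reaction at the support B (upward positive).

Choose R_B as the redundant. The primary structure is the cantilever fixed at A.
Deflection at B on the released cantilever, summing each load's contribution:
  clockwise couple 79 at a = 2.84: M₀a(2L − a)/(2EI) = 1274/EI
Flexibility coefficient — unit upward force at B: δ_{BB} = L³/(3EI) = 119.3/EI.
The prop prevents deflection at B: R_B = δ_0/δ_{BB} = 1274/119.3 = 10.68 kN.

R_B = 10.68 kN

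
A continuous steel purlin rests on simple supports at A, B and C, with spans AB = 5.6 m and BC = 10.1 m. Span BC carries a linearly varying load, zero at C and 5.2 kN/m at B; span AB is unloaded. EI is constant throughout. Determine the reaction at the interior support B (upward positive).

R_B = 23.82 kN

Take M_B as the redundant. Released structure: two simple spans AB and BC with a hinge at B.
Discontinuity in slope at B on the released structure — sum the simple-span end rotations:
  span BC: triangular load, peak 5.2: w₀L³/(45EI) = 119.1/EI
  relative rotation θ_0 = (0 + 119.1)/EI = 119.1/EI
A unit hogging moment at B produces rotation L₁/(3EI) + L₂/(3EI) = 5.233/EI.
Slope continuity at B: θ_0 = M_B·5.233/EI, so M_B = 119.1/5.233 = 22.75 kN·m (hogging).
Span AB, ΣM about A with M_B applied at B: R_B^{AB}·5.6 = 0 + 22.75, so R_B^{AB} = 4.062 kN and R_A = 0 − 4.062 = -4.062 kN.
Span BC, ΣM about C: R_B^{BC}·10.1 = 176.8 + 22.75, so R_B^{BC} = 19.76 kN and R_C = 26.26 − 19.76 = 6.501 kN.
R_B = 4.062 + 19.76 = 23.82 kN.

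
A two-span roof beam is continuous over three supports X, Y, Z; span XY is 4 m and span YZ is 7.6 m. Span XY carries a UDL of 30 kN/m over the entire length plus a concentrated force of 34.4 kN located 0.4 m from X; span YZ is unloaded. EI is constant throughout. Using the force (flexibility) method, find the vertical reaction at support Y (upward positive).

Release continuity at Y by inserting a hinge; the redundant is the internal moment M_Y. The primary structure is two simply-supported spans XY and YZ.
Rotations at Y on the released spans (each span's end-slope, ×1/EI):
  span XY: UDL 30: wL³/(24EI) = 80/EI
  span XY: point load 34.4 at a = 0.4: Pab(L + a)/(6LEI) = 9.082/EI
  relative rotation θ_0 = (89.08 + 0)/EI = 89.08/EI
A unit hogging moment at Y produces rotation L₁/(3EI) + L₂/(3EI) = 3.867/EI.
Compatibility: M_Y·(L₁+L₂)/(3EI) = θ_0, giving M_Y = 23.04 kN·m (hogging).
Span XY, ΣM about X with M_Y applied at Y: R_Y^{XY}·4 = 253.8 + 23.04, so R_Y^{XY} = 69.2 kN and R_X = 154.4 − 69.2 = 85.2 kN.
Span YZ, ΣM about Z: R_Y^{YZ}·7.6 = 0 + 23.04, so R_Y^{YZ} = 3.031 kN and R_Z = 0 − 3.031 = -3.031 kN.
R_Y = 69.2 + 3.031 = 72.23 kN.

R_Y = 72.23 kN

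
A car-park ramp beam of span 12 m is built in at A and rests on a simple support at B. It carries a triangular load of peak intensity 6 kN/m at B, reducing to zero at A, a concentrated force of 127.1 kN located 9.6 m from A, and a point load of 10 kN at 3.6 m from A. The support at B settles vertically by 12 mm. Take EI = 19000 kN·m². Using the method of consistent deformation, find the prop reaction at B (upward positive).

R_B = 110.1 kN

Release the roller at B. Primary structure: cantilever fixed at A.
Primary-structure tip deflection at B by superposition:
  triangular load, peak 6 at the free end: 11w₀L⁴/(120EI) = 11405/EI
  point load 127.1 at a = 9.6: Pa²(3L − a)/(6EI) = 51540/EI
  point load 10 at a = 3.6: Pa²(3L − a)/(6EI) = 699.8/EI
  δ_0 = 63644/EI
Flexibility coefficient — unit upward force at B: δ_{BB} = L³/(3EI) = 576/EI.
With EI = 19000 kN·m²: δ_0 = 3.3497 m and δ_{BB} = 0.030316 m/kN.
Compatibility — the beam at B must follow the support down by 0.012 m: δ_0 − R_B·δ_{BB} = 0.012, so R_B = (3.3497 − 0.012)/0.030316 = 110.1 kN.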